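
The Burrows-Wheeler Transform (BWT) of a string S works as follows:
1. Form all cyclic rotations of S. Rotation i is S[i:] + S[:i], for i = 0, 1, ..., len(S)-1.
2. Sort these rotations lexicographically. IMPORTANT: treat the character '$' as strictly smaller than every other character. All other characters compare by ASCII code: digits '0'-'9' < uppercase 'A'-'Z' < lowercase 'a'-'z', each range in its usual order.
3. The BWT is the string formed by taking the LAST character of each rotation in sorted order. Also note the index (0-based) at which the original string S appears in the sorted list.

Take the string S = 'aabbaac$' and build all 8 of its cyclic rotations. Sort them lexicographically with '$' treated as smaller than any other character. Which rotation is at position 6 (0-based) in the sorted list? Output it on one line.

Answer: bbaac$aa

Derivation:
All 8 rotations (rotation i = S[i:]+S[:i]):
  rot[0] = aabbaac$
  rot[1] = abbaac$a
  rot[2] = bbaac$aa
  rot[3] = baac$aab
  rot[4] = aac$aabb
  rot[5] = ac$aabba
  rot[6] = c$aabbaa
  rot[7] = $aabbaac
Sorted (with $ < everything):
  sorted[0] = $aabbaac
  sorted[1] = aabbaac$
  sorted[2] = aac$aabb
  sorted[3] = abbaac$a
  sorted[4] = ac$aabba
  sorted[5] = baac$aab
  sorted[6] = bbaac$aa
  sorted[7] = c$aabbaa
sorted[6] = bbaac$aa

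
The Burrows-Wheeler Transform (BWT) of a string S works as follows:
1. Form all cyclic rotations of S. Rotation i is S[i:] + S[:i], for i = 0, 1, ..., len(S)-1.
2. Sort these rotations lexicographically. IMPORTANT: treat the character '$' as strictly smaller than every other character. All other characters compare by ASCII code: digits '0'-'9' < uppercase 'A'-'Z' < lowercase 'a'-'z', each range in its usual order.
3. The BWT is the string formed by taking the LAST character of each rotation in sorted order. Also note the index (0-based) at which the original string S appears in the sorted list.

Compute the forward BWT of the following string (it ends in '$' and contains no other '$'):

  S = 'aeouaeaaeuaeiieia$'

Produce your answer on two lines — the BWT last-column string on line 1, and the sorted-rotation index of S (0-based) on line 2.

Answer: aieuu$aaiaaaeieeoe
5

Derivation:
All 18 rotations (rotation i = S[i:]+S[:i]):
  rot[0] = aeouaeaaeuaeiieia$
  rot[1] = eouaeaaeuaeiieia$a
  rot[2] = ouaeaaeuaeiieia$ae
  rot[3] = uaeaaeuaeiieia$aeo
  rot[4] = aeaaeuaeiieia$aeou
  rot[5] = eaaeuaeiieia$aeoua
  rot[6] = aaeuaeiieia$aeouae
  rot[7] = aeuaeiieia$aeouaea
  rot[8] = euaeiieia$aeouaeaa
  rot[9] = uaeiieia$aeouaeaae
  rot[10] = aeiieia$aeouaeaaeu
  rot[11] = eiieia$aeouaeaaeua
  rot[12] = iieia$aeouaeaaeuae
  rot[13] = ieia$aeouaeaaeuaei
  rot[14] = eia$aeouaeaaeuaeii
  rot[15] = ia$aeouaeaaeuaeiie
  rot[16] = a$aeouaeaaeuaeiiei
  rot[17] = $aeouaeaaeuaeiieia
Sorted (with $ < everything):
  sorted[0] = $aeouaeaaeuaeiieia  (last char: 'a')
  sorted[1] = a$aeouaeaaeuaeiiei  (last char: 'i')
  sorted[2] = aaeuaeiieia$aeouae  (last char: 'e')
  sorted[3] = aeaaeuaeiieia$aeou  (last char: 'u')
  sorted[4] = aeiieia$aeouaeaaeu  (last char: 'u')
  sorted[5] = aeouaeaaeuaeiieia$  (last char: '$')
  sorted[6] = aeuaeiieia$aeouaea  (last char: 'a')
  sorted[7] = eaaeuaeiieia$aeoua  (last char: 'a')
  sorted[8] = eia$aeouaeaaeuaeii  (last char: 'i')
  sorted[9] = eiieia$aeouaeaaeua  (last char: 'a')
  sorted[10] = eouaeaaeuaeiieia$a  (last char: 'a')
  sorted[11] = euaeiieia$aeouaeaa  (last char: 'a')
  sorted[12] = ia$aeouaeaaeuaeiie  (last char: 'e')
  sorted[13] = ieia$aeouaeaaeuaei  (last char: 'i')
  sorted[14] = iieia$aeouaeaaeuae  (last char: 'e')
  sorted[15] = ouaeaaeuaeiieia$ae  (last char: 'e')
  sorted[16] = uaeaaeuaeiieia$aeo  (last char: 'o')
  sorted[17] = uaeiieia$aeouaeaae  (last char: 'e')
Last column: aieuu$aaiaaaeieeoe
Original string S is at sorted index 5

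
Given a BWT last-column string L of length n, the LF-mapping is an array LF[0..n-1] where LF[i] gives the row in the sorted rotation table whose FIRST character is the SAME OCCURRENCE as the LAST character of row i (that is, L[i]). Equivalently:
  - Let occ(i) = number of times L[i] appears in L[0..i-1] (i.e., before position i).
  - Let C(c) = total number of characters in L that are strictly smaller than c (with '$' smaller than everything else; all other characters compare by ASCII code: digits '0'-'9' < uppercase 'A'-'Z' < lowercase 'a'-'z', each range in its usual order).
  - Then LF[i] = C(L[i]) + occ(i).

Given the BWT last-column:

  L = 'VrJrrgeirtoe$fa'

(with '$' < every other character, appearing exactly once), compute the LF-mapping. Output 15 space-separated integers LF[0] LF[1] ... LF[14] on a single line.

Answer: 2 10 1 11 12 7 4 8 13 14 9 5 0 6 3

Derivation:
Char counts: '$':1, 'J':1, 'V':1, 'a':1, 'e':2, 'f':1, 'g':1, 'i':1, 'o':1, 'r':4, 't':1
C (first-col start): C('$')=0, C('J')=1, C('V')=2, C('a')=3, C('e')=4, C('f')=6, C('g')=7, C('i')=8, C('o')=9, C('r')=10, C('t')=14
L[0]='V': occ=0, LF[0]=C('V')+0=2+0=2
L[1]='r': occ=0, LF[1]=C('r')+0=10+0=10
L[2]='J': occ=0, LF[2]=C('J')+0=1+0=1
L[3]='r': occ=1, LF[3]=C('r')+1=10+1=11
L[4]='r': occ=2, LF[4]=C('r')+2=10+2=12
L[5]='g': occ=0, LF[5]=C('g')+0=7+0=7
L[6]='e': occ=0, LF[6]=C('e')+0=4+0=4
L[7]='i': occ=0, LF[7]=C('i')+0=8+0=8
L[8]='r': occ=3, LF[8]=C('r')+3=10+3=13
L[9]='t': occ=0, LF[9]=C('t')+0=14+0=14
L[10]='o': occ=0, LF[10]=C('o')+0=9+0=9
L[11]='e': occ=1, LF[11]=C('e')+1=4+1=5
L[12]='$': occ=0, LF[12]=C('$')+0=0+0=0
L[13]='f': occ=0, LF[13]=C('f')+0=6+0=6
L[14]='a': occ=0, LF[14]=C('a')+0=3+0=3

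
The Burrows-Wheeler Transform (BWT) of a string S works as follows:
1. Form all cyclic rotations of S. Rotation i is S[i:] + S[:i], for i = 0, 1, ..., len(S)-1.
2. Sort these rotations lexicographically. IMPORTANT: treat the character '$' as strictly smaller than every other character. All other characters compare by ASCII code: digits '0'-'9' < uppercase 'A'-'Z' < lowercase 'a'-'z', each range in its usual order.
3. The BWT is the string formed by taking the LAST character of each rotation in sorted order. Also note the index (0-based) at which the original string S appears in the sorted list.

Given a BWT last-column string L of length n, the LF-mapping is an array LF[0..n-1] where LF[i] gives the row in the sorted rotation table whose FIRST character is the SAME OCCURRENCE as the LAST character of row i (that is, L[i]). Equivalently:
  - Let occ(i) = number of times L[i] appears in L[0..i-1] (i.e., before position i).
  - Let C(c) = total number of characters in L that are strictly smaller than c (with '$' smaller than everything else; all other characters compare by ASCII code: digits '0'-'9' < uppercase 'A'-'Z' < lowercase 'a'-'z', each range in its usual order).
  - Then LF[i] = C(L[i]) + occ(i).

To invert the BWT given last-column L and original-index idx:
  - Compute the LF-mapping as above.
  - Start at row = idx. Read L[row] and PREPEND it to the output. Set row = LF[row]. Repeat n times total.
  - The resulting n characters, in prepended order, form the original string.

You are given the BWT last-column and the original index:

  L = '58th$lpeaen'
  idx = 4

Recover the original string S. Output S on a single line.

LF mapping: 1 2 10 6 0 7 9 4 3 5 8
Walk LF starting at row 4, prepending L[row]:
  step 1: row=4, L[4]='$', prepend. Next row=LF[4]=0
  step 2: row=0, L[0]='5', prepend. Next row=LF[0]=1
  step 3: row=1, L[1]='8', prepend. Next row=LF[1]=2
  step 4: row=2, L[2]='t', prepend. Next row=LF[2]=10
  step 5: row=10, L[10]='n', prepend. Next row=LF[10]=8
  step 6: row=8, L[8]='a', prepend. Next row=LF[8]=3
  step 7: row=3, L[3]='h', prepend. Next row=LF[3]=6
  step 8: row=6, L[6]='p', prepend. Next row=LF[6]=9
  step 9: row=9, L[9]='e', prepend. Next row=LF[9]=5
  step 10: row=5, L[5]='l', prepend. Next row=LF[5]=7
  step 11: row=7, L[7]='e', prepend. Next row=LF[7]=4
Reversed output: elephant85$

Answer: elephant85$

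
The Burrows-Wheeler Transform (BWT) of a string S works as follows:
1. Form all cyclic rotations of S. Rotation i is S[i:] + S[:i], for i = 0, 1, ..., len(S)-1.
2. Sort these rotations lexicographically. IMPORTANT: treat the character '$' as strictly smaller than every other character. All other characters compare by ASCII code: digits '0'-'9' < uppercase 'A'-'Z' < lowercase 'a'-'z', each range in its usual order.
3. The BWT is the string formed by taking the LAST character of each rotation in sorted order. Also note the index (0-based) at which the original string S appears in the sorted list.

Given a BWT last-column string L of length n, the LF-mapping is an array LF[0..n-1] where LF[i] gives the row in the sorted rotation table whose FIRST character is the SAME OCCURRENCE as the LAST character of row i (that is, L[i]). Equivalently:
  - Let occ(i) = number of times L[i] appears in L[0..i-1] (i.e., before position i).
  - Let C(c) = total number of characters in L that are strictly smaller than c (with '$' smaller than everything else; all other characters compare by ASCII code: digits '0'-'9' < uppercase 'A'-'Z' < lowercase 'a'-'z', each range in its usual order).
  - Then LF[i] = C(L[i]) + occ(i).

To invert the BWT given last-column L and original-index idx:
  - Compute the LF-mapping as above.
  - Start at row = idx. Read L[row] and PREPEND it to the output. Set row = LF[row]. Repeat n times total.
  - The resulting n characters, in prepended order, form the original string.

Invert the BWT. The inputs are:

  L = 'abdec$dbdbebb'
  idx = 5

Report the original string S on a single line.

LF mapping: 1 2 8 11 7 0 9 3 10 4 12 5 6
Walk LF starting at row 5, prepending L[row]:
  step 1: row=5, L[5]='$', prepend. Next row=LF[5]=0
  step 2: row=0, L[0]='a', prepend. Next row=LF[0]=1
  step 3: row=1, L[1]='b', prepend. Next row=LF[1]=2
  step 4: row=2, L[2]='d', prepend. Next row=LF[2]=8
  step 5: row=8, L[8]='d', prepend. Next row=LF[8]=10
  step 6: row=10, L[10]='e', prepend. Next row=LF[10]=12
  step 7: row=12, L[12]='b', prepend. Next row=LF[12]=6
  step 8: row=6, L[6]='d', prepend. Next row=LF[6]=9
  step 9: row=9, L[9]='b', prepend. Next row=LF[9]=4
  step 10: row=4, L[4]='c', prepend. Next row=LF[4]=7
  step 11: row=7, L[7]='b', prepend. Next row=LF[7]=3
  step 12: row=3, L[3]='e', prepend. Next row=LF[3]=11
  step 13: row=11, L[11]='b', prepend. Next row=LF[11]=5
Reversed output: bebcbdbeddba$

Answer: bebcbdbeddba$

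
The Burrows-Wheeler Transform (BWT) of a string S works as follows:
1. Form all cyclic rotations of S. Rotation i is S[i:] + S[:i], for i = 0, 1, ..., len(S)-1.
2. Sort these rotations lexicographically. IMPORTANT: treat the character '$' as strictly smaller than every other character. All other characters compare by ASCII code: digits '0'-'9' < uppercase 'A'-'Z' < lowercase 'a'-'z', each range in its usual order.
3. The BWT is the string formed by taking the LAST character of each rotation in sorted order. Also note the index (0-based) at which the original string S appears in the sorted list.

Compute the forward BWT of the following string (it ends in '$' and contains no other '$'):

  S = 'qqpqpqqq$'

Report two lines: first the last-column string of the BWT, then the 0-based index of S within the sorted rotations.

Answer: qqqqqpq$p
7

Derivation:
All 9 rotations (rotation i = S[i:]+S[:i]):
  rot[0] = qqpqpqqq$
  rot[1] = qpqpqqq$q
  rot[2] = pqpqqq$qq
  rot[3] = qpqqq$qqp
  rot[4] = pqqq$qqpq
  rot[5] = qqq$qqpqp
  rot[6] = qq$qqpqpq
  rot[7] = q$qqpqpqq
  rot[8] = $qqpqpqqq
Sorted (with $ < everything):
  sorted[0] = $qqpqpqqq  (last char: 'q')
  sorted[1] = pqpqqq$qq  (last char: 'q')
  sorted[2] = pqqq$qqpq  (last char: 'q')
  sorted[3] = q$qqpqpqq  (last char: 'q')
  sorted[4] = qpqpqqq$q  (last char: 'q')
  sorted[5] = qpqqq$qqp  (last char: 'p')
  sorted[6] = qq$qqpqpq  (last char: 'q')
  sorted[7] = qqpqpqqq$  (last char: '$')
  sorted[8] = qqq$qqpqp  (last char: 'p')
Last column: qqqqqpq$p
Original string S is at sorted index 7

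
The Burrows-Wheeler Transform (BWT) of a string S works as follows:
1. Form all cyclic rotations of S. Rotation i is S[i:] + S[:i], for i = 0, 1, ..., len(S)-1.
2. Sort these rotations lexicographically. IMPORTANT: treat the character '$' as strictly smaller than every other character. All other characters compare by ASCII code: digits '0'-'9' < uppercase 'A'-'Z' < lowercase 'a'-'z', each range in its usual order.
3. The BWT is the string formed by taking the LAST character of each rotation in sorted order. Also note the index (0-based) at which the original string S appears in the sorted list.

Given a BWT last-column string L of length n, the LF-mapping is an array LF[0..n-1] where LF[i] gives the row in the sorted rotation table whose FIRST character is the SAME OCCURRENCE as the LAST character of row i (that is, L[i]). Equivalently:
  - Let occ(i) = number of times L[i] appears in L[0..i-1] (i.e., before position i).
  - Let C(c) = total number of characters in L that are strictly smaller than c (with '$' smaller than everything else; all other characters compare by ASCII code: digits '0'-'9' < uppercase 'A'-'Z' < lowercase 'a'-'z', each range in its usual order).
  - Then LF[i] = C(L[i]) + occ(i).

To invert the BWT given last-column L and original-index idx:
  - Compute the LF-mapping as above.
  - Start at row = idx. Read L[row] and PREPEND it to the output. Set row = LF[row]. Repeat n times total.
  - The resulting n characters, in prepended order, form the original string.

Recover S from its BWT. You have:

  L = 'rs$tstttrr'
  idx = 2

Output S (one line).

LF mapping: 1 4 0 6 5 7 8 9 2 3
Walk LF starting at row 2, prepending L[row]:
  step 1: row=2, L[2]='$', prepend. Next row=LF[2]=0
  step 2: row=0, L[0]='r', prepend. Next row=LF[0]=1
  step 3: row=1, L[1]='s', prepend. Next row=LF[1]=4
  step 4: row=4, L[4]='s', prepend. Next row=LF[4]=5
  step 5: row=5, L[5]='t', prepend. Next row=LF[5]=7
  step 6: row=7, L[7]='t', prepend. Next row=LF[7]=9
  step 7: row=9, L[9]='r', prepend. Next row=LF[9]=3
  step 8: row=3, L[3]='t', prepend. Next row=LF[3]=6
  step 9: row=6, L[6]='t', prepend. Next row=LF[6]=8
  step 10: row=8, L[8]='r', prepend. Next row=LF[8]=2
Reversed output: rttrttssr$

Answer: rttrttssr$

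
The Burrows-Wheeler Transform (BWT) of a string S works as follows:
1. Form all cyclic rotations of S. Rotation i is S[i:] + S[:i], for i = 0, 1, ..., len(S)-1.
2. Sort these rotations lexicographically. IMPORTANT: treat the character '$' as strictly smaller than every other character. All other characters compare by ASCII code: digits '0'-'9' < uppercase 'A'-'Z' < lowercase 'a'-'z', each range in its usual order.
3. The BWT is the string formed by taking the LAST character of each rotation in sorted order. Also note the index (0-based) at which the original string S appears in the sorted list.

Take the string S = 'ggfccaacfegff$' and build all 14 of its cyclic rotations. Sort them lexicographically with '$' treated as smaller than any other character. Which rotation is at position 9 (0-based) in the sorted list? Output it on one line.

Answer: fegff$ggfccaac

Derivation:
All 14 rotations (rotation i = S[i:]+S[:i]):
  rot[0] = ggfccaacfegff$
  rot[1] = gfccaacfegff$g
  rot[2] = fccaacfegff$gg
  rot[3] = ccaacfegff$ggf
  rot[4] = caacfegff$ggfc
  rot[5] = aacfegff$ggfcc
  rot[6] = acfegff$ggfcca
  rot[7] = cfegff$ggfccaa
  rot[8] = fegff$ggfccaac
  rot[9] = egff$ggfccaacf
  rot[10] = gff$ggfccaacfe
  rot[11] = ff$ggfccaacfeg
  rot[12] = f$ggfccaacfegf
  rot[13] = $ggfccaacfegff
Sorted (with $ < everything):
  sorted[0] = $ggfccaacfegff
  sorted[1] = aacfegff$ggfcc
  sorted[2] = acfegff$ggfcca
  sorted[3] = caacfegff$ggfc
  sorted[4] = ccaacfegff$ggf
  sorted[5] = cfegff$ggfccaa
  sorted[6] = egff$ggfccaacf
  sorted[7] = f$ggfccaacfegf
  sorted[8] = fccaacfegff$gg
  sorted[9] = fegff$ggfccaac
  sorted[10] = ff$ggfccaacfeg
  sorted[11] = gfccaacfegff$g
  sorted[12] = gff$ggfccaacfe
  sorted[13] = ggfccaacfegff$
sorted[9] = fegff$ggfccaac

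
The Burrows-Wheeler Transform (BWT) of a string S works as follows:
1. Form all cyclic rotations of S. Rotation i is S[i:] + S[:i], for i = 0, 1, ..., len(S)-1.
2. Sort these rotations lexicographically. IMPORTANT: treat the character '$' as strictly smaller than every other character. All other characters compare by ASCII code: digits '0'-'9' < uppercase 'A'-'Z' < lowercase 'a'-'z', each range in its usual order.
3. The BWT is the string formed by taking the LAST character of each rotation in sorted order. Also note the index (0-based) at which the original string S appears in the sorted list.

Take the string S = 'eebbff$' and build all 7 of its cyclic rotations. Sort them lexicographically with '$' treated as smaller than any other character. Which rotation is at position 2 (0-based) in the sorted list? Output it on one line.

Answer: bff$eeb

Derivation:
All 7 rotations (rotation i = S[i:]+S[:i]):
  rot[0] = eebbff$
  rot[1] = ebbff$e
  rot[2] = bbff$ee
  rot[3] = bff$eeb
  rot[4] = ff$eebb
  rot[5] = f$eebbf
  rot[6] = $eebbff
Sorted (with $ < everything):
  sorted[0] = $eebbff
  sorted[1] = bbff$ee
  sorted[2] = bff$eeb
  sorted[3] = ebbff$e
  sorted[4] = eebbff$
  sorted[5] = f$eebbf
  sorted[6] = ff$eebb
sorted[2] = bff$eeb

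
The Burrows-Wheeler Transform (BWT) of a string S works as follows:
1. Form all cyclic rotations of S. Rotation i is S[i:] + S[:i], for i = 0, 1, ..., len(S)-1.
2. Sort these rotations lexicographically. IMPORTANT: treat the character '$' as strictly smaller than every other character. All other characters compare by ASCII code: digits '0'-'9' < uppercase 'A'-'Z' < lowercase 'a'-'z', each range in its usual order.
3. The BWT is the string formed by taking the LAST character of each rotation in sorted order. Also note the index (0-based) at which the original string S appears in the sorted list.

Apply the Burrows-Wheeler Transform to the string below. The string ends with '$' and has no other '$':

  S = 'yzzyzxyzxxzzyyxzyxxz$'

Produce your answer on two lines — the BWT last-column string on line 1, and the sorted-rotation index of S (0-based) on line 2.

All 21 rotations (rotation i = S[i:]+S[:i]):
  rot[0] = yzzyzxyzxxzzyyxzyxxz$
  rot[1] = zzyzxyzxxzzyyxzyxxz$y
  rot[2] = zyzxyzxxzzyyxzyxxz$yz
  rot[3] = yzxyzxxzzyyxzyxxz$yzz
  rot[4] = zxyzxxzzyyxzyxxz$yzzy
  rot[5] = xyzxxzzyyxzyxxz$yzzyz
  rot[6] = yzxxzzyyxzyxxz$yzzyzx
  rot[7] = zxxzzyyxzyxxz$yzzyzxy
  rot[8] = xxzzyyxzyxxz$yzzyzxyz
  rot[9] = xzzyyxzyxxz$yzzyzxyzx
  rot[10] = zzyyxzyxxz$yzzyzxyzxx
  rot[11] = zyyxzyxxz$yzzyzxyzxxz
  rot[12] = yyxzyxxz$yzzyzxyzxxzz
  rot[13] = yxzyxxz$yzzyzxyzxxzzy
  rot[14] = xzyxxz$yzzyzxyzxxzzyy
  rot[15] = zyxxz$yzzyzxyzxxzzyyx
  rot[16] = yxxz$yzzyzxyzxxzzyyxz
  rot[17] = xxz$yzzyzxyzxxzzyyxzy
  rot[18] = xz$yzzyzxyzxxzzyyxzyx
  rot[19] = z$yzzyzxyzxxzzyyxzyxx
  rot[20] = $yzzyzxyzxxzzyyxzyxxz
Sorted (with $ < everything):
  sorted[0] = $yzzyzxyzxxzzyyxzyxxz  (last char: 'z')
  sorted[1] = xxz$yzzyzxyzxxzzyyxzy  (last char: 'y')
  sorted[2] = xxzzyyxzyxxz$yzzyzxyz  (last char: 'z')
  sorted[3] = xyzxxzzyyxzyxxz$yzzyz  (last char: 'z')
  sorted[4] = xz$yzzyzxyzxxzzyyxzyx  (last char: 'x')
  sorted[5] = xzyxxz$yzzyzxyzxxzzyy  (last char: 'y')
  sorted[6] = xzzyyxzyxxz$yzzyzxyzx  (last char: 'x')
  sorted[7] = yxxz$yzzyzxyzxxzzyyxz  (last char: 'z')
  sorted[8] = yxzyxxz$yzzyzxyzxxzzy  (last char: 'y')
  sorted[9] = yyxzyxxz$yzzyzxyzxxzz  (last char: 'z')
  sorted[10] = yzxxzzyyxzyxxz$yzzyzx  (last char: 'x')
  sorted[11] = yzxyzxxzzyyxzyxxz$yzz  (last char: 'z')
  sorted[12] = yzzyzxyzxxzzyyxzyxxz$  (last char: '$')
  sorted[13] = z$yzzyzxyzxxzzyyxzyxx  (last char: 'x')
  sorted[14] = zxxzzyyxzyxxz$yzzyzxy  (last char: 'y')
  sorted[15] = zxyzxxzzyyxzyxxz$yzzy  (last char: 'y')
  sorted[16] = zyxxz$yzzyzxyzxxzzyyx  (last char: 'x')
  sorted[17] = zyyxzyxxz$yzzyzxyzxxz  (last char: 'z')
  sorted[18] = zyzxyzxxzzyyxzyxxz$yz  (last char: 'z')
  sorted[19] = zzyyxzyxxz$yzzyzxyzxx  (last char: 'x')
  sorted[20] = zzyzxyzxxzzyyxzyxxz$y  (last char: 'y')
Last column: zyzzxyxzyzxz$xyyxzzxy
Original string S is at sorted index 12

Answer: zyzzxyxzyzxz$xyyxzzxy
12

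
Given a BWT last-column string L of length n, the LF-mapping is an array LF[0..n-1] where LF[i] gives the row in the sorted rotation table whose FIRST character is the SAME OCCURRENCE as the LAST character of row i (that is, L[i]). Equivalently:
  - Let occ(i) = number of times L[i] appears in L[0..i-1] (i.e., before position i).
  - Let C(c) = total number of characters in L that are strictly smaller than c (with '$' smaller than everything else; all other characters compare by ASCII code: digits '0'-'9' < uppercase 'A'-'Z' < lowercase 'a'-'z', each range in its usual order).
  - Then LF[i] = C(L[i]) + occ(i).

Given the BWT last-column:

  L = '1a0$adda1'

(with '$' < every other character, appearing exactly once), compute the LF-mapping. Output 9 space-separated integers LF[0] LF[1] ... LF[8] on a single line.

Answer: 2 4 1 0 5 7 8 6 3

Derivation:
Char counts: '$':1, '0':1, '1':2, 'a':3, 'd':2
C (first-col start): C('$')=0, C('0')=1, C('1')=2, C('a')=4, C('d')=7
L[0]='1': occ=0, LF[0]=C('1')+0=2+0=2
L[1]='a': occ=0, LF[1]=C('a')+0=4+0=4
L[2]='0': occ=0, LF[2]=C('0')+0=1+0=1
L[3]='$': occ=0, LF[3]=C('$')+0=0+0=0
L[4]='a': occ=1, LF[4]=C('a')+1=4+1=5
L[5]='d': occ=0, LF[5]=C('d')+0=7+0=7
L[6]='d': occ=1, LF[6]=C('d')+1=7+1=8
L[7]='a': occ=2, LF[7]=C('a')+2=4+2=6
L[8]='1': occ=1, LF[8]=C('1')+1=2+1=3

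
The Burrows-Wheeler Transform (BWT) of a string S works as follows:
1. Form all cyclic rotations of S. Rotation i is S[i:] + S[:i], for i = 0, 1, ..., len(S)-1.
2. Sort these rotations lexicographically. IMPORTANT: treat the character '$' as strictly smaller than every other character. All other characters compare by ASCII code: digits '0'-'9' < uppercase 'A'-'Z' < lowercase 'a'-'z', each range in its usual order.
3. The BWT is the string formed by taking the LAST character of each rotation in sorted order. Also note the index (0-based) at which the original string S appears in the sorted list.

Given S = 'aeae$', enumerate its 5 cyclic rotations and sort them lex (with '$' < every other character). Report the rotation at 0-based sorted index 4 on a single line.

All 5 rotations (rotation i = S[i:]+S[:i]):
  rot[0] = aeae$
  rot[1] = eae$a
  rot[2] = ae$ae
  rot[3] = e$aea
  rot[4] = $aeae
Sorted (with $ < everything):
  sorted[0] = $aeae
  sorted[1] = ae$ae
  sorted[2] = aeae$
  sorted[3] = e$aea
  sorted[4] = eae$a
sorted[4] = eae$a

Answer: eae$a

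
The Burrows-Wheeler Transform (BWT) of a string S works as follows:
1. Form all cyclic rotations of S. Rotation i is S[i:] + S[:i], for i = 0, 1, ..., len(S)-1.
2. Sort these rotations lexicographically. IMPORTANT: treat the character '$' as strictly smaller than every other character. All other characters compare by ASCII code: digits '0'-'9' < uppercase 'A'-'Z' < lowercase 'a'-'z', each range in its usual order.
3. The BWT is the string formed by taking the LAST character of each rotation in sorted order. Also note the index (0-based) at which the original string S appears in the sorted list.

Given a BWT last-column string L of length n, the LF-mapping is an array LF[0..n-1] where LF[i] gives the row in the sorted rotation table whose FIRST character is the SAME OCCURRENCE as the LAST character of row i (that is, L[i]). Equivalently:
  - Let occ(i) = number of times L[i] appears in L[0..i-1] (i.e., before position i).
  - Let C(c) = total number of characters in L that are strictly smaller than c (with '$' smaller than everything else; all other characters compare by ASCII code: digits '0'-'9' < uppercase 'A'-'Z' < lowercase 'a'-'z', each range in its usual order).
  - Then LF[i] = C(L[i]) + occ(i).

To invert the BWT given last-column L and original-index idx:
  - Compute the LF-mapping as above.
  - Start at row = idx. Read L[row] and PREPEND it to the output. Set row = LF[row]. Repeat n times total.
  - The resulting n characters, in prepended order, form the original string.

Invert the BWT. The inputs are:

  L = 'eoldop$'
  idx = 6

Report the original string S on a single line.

Answer: poodle$

Derivation:
LF mapping: 2 4 3 1 5 6 0
Walk LF starting at row 6, prepending L[row]:
  step 1: row=6, L[6]='$', prepend. Next row=LF[6]=0
  step 2: row=0, L[0]='e', prepend. Next row=LF[0]=2
  step 3: row=2, L[2]='l', prepend. Next row=LF[2]=3
  step 4: row=3, L[3]='d', prepend. Next row=LF[3]=1
  step 5: row=1, L[1]='o', prepend. Next row=LF[1]=4
  step 6: row=4, L[4]='o', prepend. Next row=LF[4]=5
  step 7: row=5, L[5]='p', prepend. Next row=LF[5]=6
Reversed output: poodle$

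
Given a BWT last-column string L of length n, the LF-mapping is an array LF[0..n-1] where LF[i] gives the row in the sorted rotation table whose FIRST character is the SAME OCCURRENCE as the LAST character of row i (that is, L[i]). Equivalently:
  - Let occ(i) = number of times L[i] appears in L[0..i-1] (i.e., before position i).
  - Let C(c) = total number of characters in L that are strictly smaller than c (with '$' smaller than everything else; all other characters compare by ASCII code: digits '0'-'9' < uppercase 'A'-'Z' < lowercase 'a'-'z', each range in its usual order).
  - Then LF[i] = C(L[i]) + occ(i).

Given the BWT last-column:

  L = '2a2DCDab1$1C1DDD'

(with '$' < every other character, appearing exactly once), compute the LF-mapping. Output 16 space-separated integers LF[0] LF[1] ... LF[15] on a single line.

Answer: 4 13 5 8 6 9 14 15 1 0 2 7 3 10 11 12

Derivation:
Char counts: '$':1, '1':3, '2':2, 'C':2, 'D':5, 'a':2, 'b':1
C (first-col start): C('$')=0, C('1')=1, C('2')=4, C('C')=6, C('D')=8, C('a')=13, C('b')=15
L[0]='2': occ=0, LF[0]=C('2')+0=4+0=4
L[1]='a': occ=0, LF[1]=C('a')+0=13+0=13
L[2]='2': occ=1, LF[2]=C('2')+1=4+1=5
L[3]='D': occ=0, LF[3]=C('D')+0=8+0=8
L[4]='C': occ=0, LF[4]=C('C')+0=6+0=6
L[5]='D': occ=1, LF[5]=C('D')+1=8+1=9
L[6]='a': occ=1, LF[6]=C('a')+1=13+1=14
L[7]='b': occ=0, LF[7]=C('b')+0=15+0=15
L[8]='1': occ=0, LF[8]=C('1')+0=1+0=1
L[9]='$': occ=0, LF[9]=C('$')+0=0+0=0
L[10]='1': occ=1, LF[10]=C('1')+1=1+1=2
L[11]='C': occ=1, LF[11]=C('C')+1=6+1=7
L[12]='1': occ=2, LF[12]=C('1')+2=1+2=3
L[13]='D': occ=2, LF[13]=C('D')+2=8+2=10
L[14]='D': occ=3, LF[14]=C('D')+3=8+3=11
L[15]='D': occ=4, LF[15]=C('D')+4=8+4=12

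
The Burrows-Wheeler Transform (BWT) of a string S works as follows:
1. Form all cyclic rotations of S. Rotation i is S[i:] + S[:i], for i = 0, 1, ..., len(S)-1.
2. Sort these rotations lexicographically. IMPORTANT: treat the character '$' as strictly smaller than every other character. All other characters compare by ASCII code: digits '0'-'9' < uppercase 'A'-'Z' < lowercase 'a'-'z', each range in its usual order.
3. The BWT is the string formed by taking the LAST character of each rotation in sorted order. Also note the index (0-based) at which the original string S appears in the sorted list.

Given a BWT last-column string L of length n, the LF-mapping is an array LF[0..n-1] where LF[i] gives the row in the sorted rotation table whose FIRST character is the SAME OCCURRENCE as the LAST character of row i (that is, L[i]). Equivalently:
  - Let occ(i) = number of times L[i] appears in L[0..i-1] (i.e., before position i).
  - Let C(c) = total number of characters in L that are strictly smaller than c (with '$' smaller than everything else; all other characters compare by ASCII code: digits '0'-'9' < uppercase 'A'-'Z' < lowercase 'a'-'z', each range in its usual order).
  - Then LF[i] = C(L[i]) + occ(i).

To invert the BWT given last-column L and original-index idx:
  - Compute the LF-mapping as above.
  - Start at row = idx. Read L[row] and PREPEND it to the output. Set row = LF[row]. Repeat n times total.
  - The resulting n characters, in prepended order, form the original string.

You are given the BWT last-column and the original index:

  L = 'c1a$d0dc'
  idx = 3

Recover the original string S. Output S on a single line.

Answer: a10cddc$

Derivation:
LF mapping: 4 2 3 0 6 1 7 5
Walk LF starting at row 3, prepending L[row]:
  step 1: row=3, L[3]='$', prepend. Next row=LF[3]=0
  step 2: row=0, L[0]='c', prepend. Next row=LF[0]=4
  step 3: row=4, L[4]='d', prepend. Next row=LF[4]=6
  step 4: row=6, L[6]='d', prepend. Next row=LF[6]=7
  step 5: row=7, L[7]='c', prepend. Next row=LF[7]=5
  step 6: row=5, L[5]='0', prepend. Next row=LF[5]=1
  step 7: row=1, L[1]='1', prepend. Next row=LF[1]=2
  step 8: row=2, L[2]='a', prepend. Next row=LF[2]=3
Reversed output: a10cddc$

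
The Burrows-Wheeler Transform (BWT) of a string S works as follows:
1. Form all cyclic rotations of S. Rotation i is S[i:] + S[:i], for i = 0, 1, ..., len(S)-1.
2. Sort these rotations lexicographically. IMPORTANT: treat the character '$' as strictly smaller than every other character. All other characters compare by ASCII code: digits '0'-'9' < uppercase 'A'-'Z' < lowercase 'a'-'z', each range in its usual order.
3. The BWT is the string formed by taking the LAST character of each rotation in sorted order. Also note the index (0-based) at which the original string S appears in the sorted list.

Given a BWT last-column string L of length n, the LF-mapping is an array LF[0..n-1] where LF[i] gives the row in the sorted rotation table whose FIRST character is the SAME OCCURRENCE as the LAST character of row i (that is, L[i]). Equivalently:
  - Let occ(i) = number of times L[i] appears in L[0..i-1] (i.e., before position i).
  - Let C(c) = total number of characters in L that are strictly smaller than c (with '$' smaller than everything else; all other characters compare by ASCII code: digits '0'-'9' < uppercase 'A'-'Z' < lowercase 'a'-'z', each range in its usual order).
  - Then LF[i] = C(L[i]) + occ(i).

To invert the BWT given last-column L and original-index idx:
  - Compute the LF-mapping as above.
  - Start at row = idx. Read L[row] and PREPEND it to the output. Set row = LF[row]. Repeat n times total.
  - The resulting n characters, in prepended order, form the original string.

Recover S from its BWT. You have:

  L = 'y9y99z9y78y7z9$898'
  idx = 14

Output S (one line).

LF mapping: 12 6 13 7 8 16 9 14 1 3 15 2 17 10 0 4 11 5
Walk LF starting at row 14, prepending L[row]:
  step 1: row=14, L[14]='$', prepend. Next row=LF[14]=0
  step 2: row=0, L[0]='y', prepend. Next row=LF[0]=12
  step 3: row=12, L[12]='z', prepend. Next row=LF[12]=17
  step 4: row=17, L[17]='8', prepend. Next row=LF[17]=5
  step 5: row=5, L[5]='z', prepend. Next row=LF[5]=16
  step 6: row=16, L[16]='9', prepend. Next row=LF[16]=11
  step 7: row=11, L[11]='7', prepend. Next row=LF[11]=2
  step 8: row=2, L[2]='y', prepend. Next row=LF[2]=13
  step 9: row=13, L[13]='9', prepend. Next row=LF[13]=10
  step 10: row=10, L[10]='y', prepend. Next row=LF[10]=15
  step 11: row=15, L[15]='8', prepend. Next row=LF[15]=4
  step 12: row=4, L[4]='9', prepend. Next row=LF[4]=8
  step 13: row=8, L[8]='7', prepend. Next row=LF[8]=1
  step 14: row=1, L[1]='9', prepend. Next row=LF[1]=6
  step 15: row=6, L[6]='9', prepend. Next row=LF[6]=9
  step 16: row=9, L[9]='8', prepend. Next row=LF[9]=3
  step 17: row=3, L[3]='9', prepend. Next row=LF[3]=7
  step 18: row=7, L[7]='y', prepend. Next row=LF[7]=14
Reversed output: y9899798y9y79z8zy$

Answer: y9899798y9y79z8zy$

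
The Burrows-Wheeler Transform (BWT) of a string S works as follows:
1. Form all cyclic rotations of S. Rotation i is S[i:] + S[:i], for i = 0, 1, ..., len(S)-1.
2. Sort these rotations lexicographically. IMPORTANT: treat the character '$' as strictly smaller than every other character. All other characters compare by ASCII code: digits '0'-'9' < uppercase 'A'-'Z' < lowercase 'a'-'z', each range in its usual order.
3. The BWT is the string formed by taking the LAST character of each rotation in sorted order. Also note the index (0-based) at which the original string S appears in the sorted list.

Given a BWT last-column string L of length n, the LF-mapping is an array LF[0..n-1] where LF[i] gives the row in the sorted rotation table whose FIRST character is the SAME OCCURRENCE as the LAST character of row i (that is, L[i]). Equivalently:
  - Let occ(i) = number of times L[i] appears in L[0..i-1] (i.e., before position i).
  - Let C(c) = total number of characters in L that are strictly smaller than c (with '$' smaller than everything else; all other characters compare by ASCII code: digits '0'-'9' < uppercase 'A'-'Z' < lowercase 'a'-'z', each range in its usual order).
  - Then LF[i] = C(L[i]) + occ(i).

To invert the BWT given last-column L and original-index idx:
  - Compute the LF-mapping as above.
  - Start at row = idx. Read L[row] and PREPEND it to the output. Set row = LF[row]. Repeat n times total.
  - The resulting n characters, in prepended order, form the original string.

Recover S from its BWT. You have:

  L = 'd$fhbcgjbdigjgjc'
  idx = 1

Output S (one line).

LF mapping: 5 0 7 11 1 3 8 13 2 6 12 9 14 10 15 4
Walk LF starting at row 1, prepending L[row]:
  step 1: row=1, L[1]='$', prepend. Next row=LF[1]=0
  step 2: row=0, L[0]='d', prepend. Next row=LF[0]=5
  step 3: row=5, L[5]='c', prepend. Next row=LF[5]=3
  step 4: row=3, L[3]='h', prepend. Next row=LF[3]=11
  step 5: row=11, L[11]='g', prepend. Next row=LF[11]=9
  step 6: row=9, L[9]='d', prepend. Next row=LF[9]=6
  step 7: row=6, L[6]='g', prepend. Next row=LF[6]=8
  step 8: row=8, L[8]='b', prepend. Next row=LF[8]=2
  step 9: row=2, L[2]='f', prepend. Next row=LF[2]=7
  step 10: row=7, L[7]='j', prepend. Next row=LF[7]=13
  step 11: row=13, L[13]='g', prepend. Next row=LF[13]=10
  step 12: row=10, L[10]='i', prepend. Next row=LF[10]=12
  step 13: row=12, L[12]='j', prepend. Next row=LF[12]=14
  step 14: row=14, L[14]='j', prepend. Next row=LF[14]=15
  step 15: row=15, L[15]='c', prepend. Next row=LF[15]=4
  step 16: row=4, L[4]='b', prepend. Next row=LF[4]=1
Reversed output: bcjjigjfbgdghcd$

Answer: bcjjigjfbgdghcd$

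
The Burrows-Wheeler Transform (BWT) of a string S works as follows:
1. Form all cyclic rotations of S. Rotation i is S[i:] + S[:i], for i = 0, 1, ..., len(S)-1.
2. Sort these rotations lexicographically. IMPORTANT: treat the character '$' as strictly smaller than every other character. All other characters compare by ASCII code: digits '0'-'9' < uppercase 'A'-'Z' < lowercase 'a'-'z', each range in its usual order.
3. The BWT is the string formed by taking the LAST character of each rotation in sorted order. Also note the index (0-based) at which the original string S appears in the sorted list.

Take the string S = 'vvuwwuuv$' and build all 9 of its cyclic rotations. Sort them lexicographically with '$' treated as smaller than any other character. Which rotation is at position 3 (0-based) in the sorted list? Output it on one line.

All 9 rotations (rotation i = S[i:]+S[:i]):
  rot[0] = vvuwwuuv$
  rot[1] = vuwwuuv$v
  rot[2] = uwwuuv$vv
  rot[3] = wwuuv$vvu
  rot[4] = wuuv$vvuw
  rot[5] = uuv$vvuww
  rot[6] = uv$vvuwwu
  rot[7] = v$vvuwwuu
  rot[8] = $vvuwwuuv
Sorted (with $ < everything):
  sorted[0] = $vvuwwuuv
  sorted[1] = uuv$vvuww
  sorted[2] = uv$vvuwwu
  sorted[3] = uwwuuv$vv
  sorted[4] = v$vvuwwuu
  sorted[5] = vuwwuuv$v
  sorted[6] = vvuwwuuv$
  sorted[7] = wuuv$vvuw
  sorted[8] = wwuuv$vvu
sorted[3] = uwwuuv$vv

Answer: uwwuuv$vv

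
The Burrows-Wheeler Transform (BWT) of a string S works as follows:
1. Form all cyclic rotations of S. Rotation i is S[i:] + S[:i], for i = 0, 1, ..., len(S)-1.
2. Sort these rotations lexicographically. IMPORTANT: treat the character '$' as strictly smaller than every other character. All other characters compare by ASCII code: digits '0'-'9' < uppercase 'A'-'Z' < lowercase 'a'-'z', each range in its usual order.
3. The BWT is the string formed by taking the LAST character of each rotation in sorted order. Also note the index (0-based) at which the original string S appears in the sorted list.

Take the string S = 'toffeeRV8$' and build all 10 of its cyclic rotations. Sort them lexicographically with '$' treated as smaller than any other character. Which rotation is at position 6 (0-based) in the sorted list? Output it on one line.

All 10 rotations (rotation i = S[i:]+S[:i]):
  rot[0] = toffeeRV8$
  rot[1] = offeeRV8$t
  rot[2] = ffeeRV8$to
  rot[3] = feeRV8$tof
  rot[4] = eeRV8$toff
  rot[5] = eRV8$toffe
  rot[6] = RV8$toffee
  rot[7] = V8$toffeeR
  rot[8] = 8$toffeeRV
  rot[9] = $toffeeRV8
Sorted (with $ < everything):
  sorted[0] = $toffeeRV8
  sorted[1] = 8$toffeeRV
  sorted[2] = RV8$toffee
  sorted[3] = V8$toffeeR
  sorted[4] = eRV8$toffe
  sorted[5] = eeRV8$toff
  sorted[6] = feeRV8$tof
  sorted[7] = ffeeRV8$to
  sorted[8] = offeeRV8$t
  sorted[9] = toffeeRV8$
sorted[6] = feeRV8$tof

Answer: feeRV8$tof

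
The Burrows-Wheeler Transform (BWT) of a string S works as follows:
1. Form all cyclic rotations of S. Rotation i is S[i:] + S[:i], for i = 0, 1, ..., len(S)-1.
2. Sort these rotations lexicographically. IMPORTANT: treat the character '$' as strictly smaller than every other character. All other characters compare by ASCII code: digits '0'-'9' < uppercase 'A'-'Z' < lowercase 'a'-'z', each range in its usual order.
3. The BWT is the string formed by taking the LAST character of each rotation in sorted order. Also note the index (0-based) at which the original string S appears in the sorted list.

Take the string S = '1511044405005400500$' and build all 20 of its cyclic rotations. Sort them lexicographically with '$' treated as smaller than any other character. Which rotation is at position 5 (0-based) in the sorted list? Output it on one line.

All 20 rotations (rotation i = S[i:]+S[:i]):
  rot[0] = 1511044405005400500$
  rot[1] = 511044405005400500$1
  rot[2] = 11044405005400500$15
  rot[3] = 1044405005400500$151
  rot[4] = 044405005400500$1511
  rot[5] = 44405005400500$15110
  rot[6] = 4405005400500$151104
  rot[7] = 405005400500$1511044
  rot[8] = 05005400500$15110444
  rot[9] = 5005400500$151104440
  rot[10] = 005400500$1511044405
  rot[11] = 05400500$15110444050
  rot[12] = 5400500$151104440500
  rot[13] = 400500$1511044405005
  rot[14] = 00500$15110444050054
  rot[15] = 0500$151104440500540
  rot[16] = 500$1511044405005400
  rot[17] = 00$15110444050054005
  rot[18] = 0$151104440500540050
  rot[19] = $1511044405005400500
Sorted (with $ < everything):
  sorted[0] = $1511044405005400500
  sorted[1] = 0$151104440500540050
  sorted[2] = 00$15110444050054005
  sorted[3] = 00500$15110444050054
  sorted[4] = 005400500$1511044405
  sorted[5] = 044405005400500$1511
  sorted[6] = 0500$151104440500540
  sorted[7] = 05005400500$15110444
  sorted[8] = 05400500$15110444050
  sorted[9] = 1044405005400500$151
  sorted[10] = 11044405005400500$15
  sorted[11] = 1511044405005400500$
  sorted[12] = 400500$1511044405005
  sorted[13] = 405005400500$1511044
  sorted[14] = 4405005400500$151104
  sorted[15] = 44405005400500$15110
  sorted[16] = 500$1511044405005400
  sorted[17] = 5005400500$151104440
  sorted[18] = 511044405005400500$1
  sorted[19] = 5400500$151104440500
sorted[5] = 044405005400500$1511

Answer: 044405005400500$1511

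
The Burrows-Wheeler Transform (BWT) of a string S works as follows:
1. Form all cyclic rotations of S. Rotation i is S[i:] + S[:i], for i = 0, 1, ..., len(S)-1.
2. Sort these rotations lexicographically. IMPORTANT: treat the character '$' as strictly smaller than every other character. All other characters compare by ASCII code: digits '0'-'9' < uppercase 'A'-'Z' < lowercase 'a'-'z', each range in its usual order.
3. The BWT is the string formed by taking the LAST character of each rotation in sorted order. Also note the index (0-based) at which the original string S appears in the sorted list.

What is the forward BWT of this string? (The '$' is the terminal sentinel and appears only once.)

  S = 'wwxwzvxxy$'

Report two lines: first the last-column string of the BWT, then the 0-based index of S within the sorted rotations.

Answer: yz$wxwvxxw
2

Derivation:
All 10 rotations (rotation i = S[i:]+S[:i]):
  rot[0] = wwxwzvxxy$
  rot[1] = wxwzvxxy$w
  rot[2] = xwzvxxy$ww
  rot[3] = wzvxxy$wwx
  rot[4] = zvxxy$wwxw
  rot[5] = vxxy$wwxwz
  rot[6] = xxy$wwxwzv
  rot[7] = xy$wwxwzvx
  rot[8] = y$wwxwzvxx
  rot[9] = $wwxwzvxxy
Sorted (with $ < everything):
  sorted[0] = $wwxwzvxxy  (last char: 'y')
  sorted[1] = vxxy$wwxwz  (last char: 'z')
  sorted[2] = wwxwzvxxy$  (last char: '$')
  sorted[3] = wxwzvxxy$w  (last char: 'w')
  sorted[4] = wzvxxy$wwx  (last char: 'x')
  sorted[5] = xwzvxxy$ww  (last char: 'w')
  sorted[6] = xxy$wwxwzv  (last char: 'v')
  sorted[7] = xy$wwxwzvx  (last char: 'x')
  sorted[8] = y$wwxwzvxx  (last char: 'x')
  sorted[9] = zvxxy$wwxw  (last char: 'w')
Last column: yz$wxwvxxw
Original string S is at sorted index 2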